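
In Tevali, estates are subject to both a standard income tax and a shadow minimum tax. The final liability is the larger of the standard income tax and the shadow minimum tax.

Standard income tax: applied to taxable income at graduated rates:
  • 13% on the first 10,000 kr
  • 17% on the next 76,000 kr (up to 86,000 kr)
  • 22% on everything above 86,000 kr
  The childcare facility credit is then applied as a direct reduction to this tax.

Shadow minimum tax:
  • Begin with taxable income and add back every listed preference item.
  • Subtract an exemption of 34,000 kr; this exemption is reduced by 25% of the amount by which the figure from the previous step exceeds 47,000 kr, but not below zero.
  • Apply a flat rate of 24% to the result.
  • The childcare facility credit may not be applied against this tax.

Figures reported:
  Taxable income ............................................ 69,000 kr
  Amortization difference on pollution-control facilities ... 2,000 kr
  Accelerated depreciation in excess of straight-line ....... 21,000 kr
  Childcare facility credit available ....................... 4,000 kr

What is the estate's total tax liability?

16,620 kr

Standard income tax:
  10,000 kr × 13% = 1,300 kr
  59,000 kr × 17% = 10,030 kr
  → 11,330 kr
  Less childcare facility credit 4,000 kr → 7,330 kr

Shadow minimum tax:
  Adjusted income: 69,000 kr + 2,000 kr + 21,000 kr = 92,000 kr
  Exemption: 34,000 kr − 25% × (92,000 kr − 47,000 kr) = 34,000 kr − 11,250 kr = 22,750 kr
  Base: 92,000 kr − 22,750 kr = 69,250 kr
  69,250 kr × 24% = 16,620 kr

16,620 kr > 7,330 kr, so the shadow minimum tax is the binding amount.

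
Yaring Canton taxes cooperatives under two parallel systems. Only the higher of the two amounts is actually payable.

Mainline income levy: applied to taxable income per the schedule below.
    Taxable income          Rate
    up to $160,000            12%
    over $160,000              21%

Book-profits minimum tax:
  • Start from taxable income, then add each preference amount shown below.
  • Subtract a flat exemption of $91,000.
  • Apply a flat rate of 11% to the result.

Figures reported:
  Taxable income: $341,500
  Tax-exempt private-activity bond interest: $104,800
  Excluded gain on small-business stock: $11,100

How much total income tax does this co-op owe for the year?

Book-profits minimum tax:
  Adjusted income: $341,500 + $104,800 + $11,100 = $457,400
  Less exemption $91,000 → base $366,400
  $366,400 × 11% = $40,304

Mainline income levy:
  $160,000 × 12% = $19,200
  $181,500 × 21% = $38,115
  → $57,315

$57,315 > $40,304, so the mainline income levy governs.

$57,315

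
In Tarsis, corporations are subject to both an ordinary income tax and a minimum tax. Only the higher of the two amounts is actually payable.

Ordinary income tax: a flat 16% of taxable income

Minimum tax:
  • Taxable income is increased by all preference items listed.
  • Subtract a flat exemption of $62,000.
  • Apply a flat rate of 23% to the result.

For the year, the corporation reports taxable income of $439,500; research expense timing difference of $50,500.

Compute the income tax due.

Ordinary income tax:
  $439,500 × 16% = $70,320

Minimum tax:
  Adjusted income: $439,500 + $50,500 = $490,000
  Less exemption $62,000 → base $428,000
  $428,000 × 23% = $98,440

$98,440 > $70,320, so the minimum tax is the binding amount.

$98,440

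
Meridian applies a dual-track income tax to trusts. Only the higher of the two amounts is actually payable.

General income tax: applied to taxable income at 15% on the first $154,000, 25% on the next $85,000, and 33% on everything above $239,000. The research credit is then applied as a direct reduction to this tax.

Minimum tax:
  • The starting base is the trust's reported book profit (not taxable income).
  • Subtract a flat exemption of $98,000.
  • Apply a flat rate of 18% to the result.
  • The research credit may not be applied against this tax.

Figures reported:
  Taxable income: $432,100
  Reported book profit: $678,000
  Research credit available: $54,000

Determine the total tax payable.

$104,400

General income tax:
  $154,000 × 15% = $23,100
  $85,000 × 25% = $21,250
  $193,100 × 33% = $63,723
  → $108,073
  Less research credit $54,000 → $54,073

Minimum tax:
  Base (reported book profit): $678,000
  Less exemption $98,000 → base $580,000
  $580,000 × 18% = $104,400

$104,400 > $54,073, so the minimum tax is the binding amount.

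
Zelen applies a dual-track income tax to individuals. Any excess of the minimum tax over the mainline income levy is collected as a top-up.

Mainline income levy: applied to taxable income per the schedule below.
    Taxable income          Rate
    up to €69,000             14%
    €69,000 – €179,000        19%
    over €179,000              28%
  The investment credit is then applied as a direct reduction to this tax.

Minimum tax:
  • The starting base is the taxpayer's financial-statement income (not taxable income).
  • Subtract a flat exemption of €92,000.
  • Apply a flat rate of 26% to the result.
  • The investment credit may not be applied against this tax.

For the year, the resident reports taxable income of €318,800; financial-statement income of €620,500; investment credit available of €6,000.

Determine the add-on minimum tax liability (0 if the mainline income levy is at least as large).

€73,706

Minimum tax:
  Base (financial-statement income): €620,500
  Less exemption €92,000 → base €528,500
  €528,500 × 26% = €137,410

Mainline income levy:
  €69,000 × 14% = €9,660
  €110,000 × 19% = €20,900
  €139,800 × 28% = €39,144
  → €69,704
  Less investment credit €6,000 → €63,704

Excess of minimum tax over mainline income levy: €137,410 − €63,704 = €73,706.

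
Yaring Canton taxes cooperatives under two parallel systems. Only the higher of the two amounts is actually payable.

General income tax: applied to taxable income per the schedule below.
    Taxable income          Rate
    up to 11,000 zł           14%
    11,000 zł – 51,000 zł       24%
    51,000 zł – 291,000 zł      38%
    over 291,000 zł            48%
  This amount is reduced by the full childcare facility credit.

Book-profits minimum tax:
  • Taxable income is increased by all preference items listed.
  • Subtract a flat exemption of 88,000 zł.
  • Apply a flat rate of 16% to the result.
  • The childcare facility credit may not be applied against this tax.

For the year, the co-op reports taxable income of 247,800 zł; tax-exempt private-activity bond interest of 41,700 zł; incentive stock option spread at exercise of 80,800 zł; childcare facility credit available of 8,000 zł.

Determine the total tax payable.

77,924 zł

General income tax:
  11,000 zł × 14% = 1,540 zł
  40,000 zł × 24% = 9,600 zł
  196,800 zł × 38% = 74,784 zł
  → 85,924 zł
  Less childcare facility credit 8,000 zł → 77,924 zł

Book-profits minimum tax:
  Adjusted income: 247,800 zł + 41,700 zł + 80,800 zł = 370,300 zł
  Less exemption 88,000 zł → base 282,300 zł
  282,300 zł × 16% = 45,168 zł

77,924 zł > 45,168 zł, so the general income tax governs.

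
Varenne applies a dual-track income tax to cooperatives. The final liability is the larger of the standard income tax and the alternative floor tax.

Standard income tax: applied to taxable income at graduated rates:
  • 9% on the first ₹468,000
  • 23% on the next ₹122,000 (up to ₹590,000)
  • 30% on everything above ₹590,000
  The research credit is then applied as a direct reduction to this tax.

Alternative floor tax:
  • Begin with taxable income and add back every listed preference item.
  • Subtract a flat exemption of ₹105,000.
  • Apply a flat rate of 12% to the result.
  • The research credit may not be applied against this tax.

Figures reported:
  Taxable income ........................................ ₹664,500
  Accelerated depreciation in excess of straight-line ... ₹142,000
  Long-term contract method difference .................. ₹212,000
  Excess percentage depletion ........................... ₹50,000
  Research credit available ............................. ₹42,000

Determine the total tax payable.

Alternative floor tax:
  Adjusted income: ₹664,500 + ₹142,000 + ₹212,000 + ₹50,000 = ₹1,068,500
  Less exemption ₹105,000 → base ₹963,500
  ₹963,500 × 12% = ₹115,620

Standard income tax:
  ₹468,000 × 9% = ₹42,120
  ₹122,000 × 23% = ₹28,060
  ₹74,500 × 30% = ₹22,350
  → ₹92,530
  Less research credit ₹42,000 → ₹50,530

₹115,620 > ₹50,530, so the alternative floor tax is the binding amount.

₹115,620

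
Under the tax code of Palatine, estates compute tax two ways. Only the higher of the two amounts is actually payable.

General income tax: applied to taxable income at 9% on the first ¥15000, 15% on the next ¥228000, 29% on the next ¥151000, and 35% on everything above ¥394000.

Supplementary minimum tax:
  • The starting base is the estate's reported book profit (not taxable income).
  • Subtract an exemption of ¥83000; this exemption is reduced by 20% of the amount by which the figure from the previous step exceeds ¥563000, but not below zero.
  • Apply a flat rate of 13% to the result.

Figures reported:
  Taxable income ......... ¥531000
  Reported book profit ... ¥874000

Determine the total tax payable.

¥127290

Supplementary minimum tax:
  Base (reported book profit): ¥874000
  Exemption: ¥83000 − 20% × (¥874000 − ¥563000) = ¥83000 − ¥62200 = ¥20800
  Base: ¥874000 − ¥20800 = ¥853200
  ¥853200 × 13% = ¥110916

General income tax:
  ¥15000 × 9% = ¥1350
  ¥228000 × 15% = ¥34200
  ¥151000 × 29% = ¥43790
  ¥137000 × 35% = ¥47950
  → ¥127290

¥127290 > ¥110916, so the general income tax governs.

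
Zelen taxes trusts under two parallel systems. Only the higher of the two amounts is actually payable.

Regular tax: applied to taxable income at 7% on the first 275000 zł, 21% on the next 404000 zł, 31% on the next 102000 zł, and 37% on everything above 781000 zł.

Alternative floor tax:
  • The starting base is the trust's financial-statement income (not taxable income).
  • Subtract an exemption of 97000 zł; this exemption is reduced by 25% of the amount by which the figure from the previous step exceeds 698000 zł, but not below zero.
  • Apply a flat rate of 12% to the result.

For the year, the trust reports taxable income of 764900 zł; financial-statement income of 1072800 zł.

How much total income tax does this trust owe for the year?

Regular tax:
  275000 zł × 7% = 19250 zł
  404000 zł × 21% = 84840 zł
  85900 zł × 31% = 26629 zł
  → 130719 zł

Alternative floor tax:
  Base (financial-statement income): 1072800 zł
  Exemption: 97000 zł − 25% × (1072800 zł − 698000 zł) = 97000 zł − 93700 zł = 3300 zł
  Base: 1072800 zł − 3300 zł = 1069500 zł
  1069500 zł × 12% = 128340 zł

130719 zł > 128340 zł, so the regular tax governs.

130719 zł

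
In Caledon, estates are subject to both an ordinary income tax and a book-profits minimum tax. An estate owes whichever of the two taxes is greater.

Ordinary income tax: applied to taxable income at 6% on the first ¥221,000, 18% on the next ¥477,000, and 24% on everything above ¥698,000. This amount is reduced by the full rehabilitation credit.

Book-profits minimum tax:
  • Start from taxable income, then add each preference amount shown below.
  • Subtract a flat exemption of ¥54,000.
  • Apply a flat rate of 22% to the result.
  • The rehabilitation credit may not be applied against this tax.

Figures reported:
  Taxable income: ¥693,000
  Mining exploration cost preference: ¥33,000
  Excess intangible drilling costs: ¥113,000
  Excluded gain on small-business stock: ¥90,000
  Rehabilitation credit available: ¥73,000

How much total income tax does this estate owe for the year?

¥192,500

Ordinary income tax:
  ¥221,000 × 6% = ¥13,260
  ¥472,000 × 18% = ¥84,960
  → ¥98,220
  Less rehabilitation credit ¥73,000 → ¥25,220

Book-profits minimum tax:
  Adjusted income: ¥693,000 + ¥33,000 + ¥113,000 + ¥90,000 = ¥929,000
  Less exemption ¥54,000 → base ¥875,000
  ¥875,000 × 22% = ¥192,500

¥192,500 > ¥25,220, so the book-profits minimum tax is the binding amount.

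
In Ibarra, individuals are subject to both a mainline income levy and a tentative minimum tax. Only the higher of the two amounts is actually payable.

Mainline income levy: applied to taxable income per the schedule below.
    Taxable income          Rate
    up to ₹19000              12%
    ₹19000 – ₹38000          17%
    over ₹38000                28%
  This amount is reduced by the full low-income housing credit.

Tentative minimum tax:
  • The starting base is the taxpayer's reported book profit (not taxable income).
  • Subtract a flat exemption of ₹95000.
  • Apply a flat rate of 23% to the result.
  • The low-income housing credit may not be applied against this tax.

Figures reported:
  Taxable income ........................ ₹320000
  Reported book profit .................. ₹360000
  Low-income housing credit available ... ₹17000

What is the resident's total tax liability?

Mainline income levy:
  ₹19000 × 12% = ₹2280
  ₹19000 × 17% = ₹3230
  ₹282000 × 28% = ₹78960
  → ₹84470
  Less low-income housing credit ₹17000 → ₹67470

Tentative minimum tax:
  Base (reported book profit): ₹360000
  Less exemption ₹95000 → base ₹265000
  ₹265000 × 23% = ₹60950

₹67470 > ₹60950, so the mainline income levy governs.

₹67470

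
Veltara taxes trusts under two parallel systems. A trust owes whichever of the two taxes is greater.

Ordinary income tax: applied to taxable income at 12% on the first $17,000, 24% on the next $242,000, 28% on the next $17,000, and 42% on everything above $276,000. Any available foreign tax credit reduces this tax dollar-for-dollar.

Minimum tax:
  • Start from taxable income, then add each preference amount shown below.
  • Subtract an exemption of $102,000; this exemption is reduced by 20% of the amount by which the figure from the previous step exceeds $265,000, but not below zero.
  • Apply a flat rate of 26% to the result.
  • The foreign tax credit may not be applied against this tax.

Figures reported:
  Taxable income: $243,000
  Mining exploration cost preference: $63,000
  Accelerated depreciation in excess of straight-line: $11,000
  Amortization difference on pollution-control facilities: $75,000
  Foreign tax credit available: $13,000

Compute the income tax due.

Ordinary income tax:
  $17,000 × 12% = $2,040
  $226,000 × 24% = $54,240
  → $56,280
  Less foreign tax credit $13,000 → $43,280

Minimum tax:
  Adjusted income: $243,000 + $63,000 + $11,000 + $75,000 = $392,000
  Exemption: $102,000 − 20% × ($392,000 − $265,000) = $102,000 − $25,400 = $76,600
  Base: $392,000 − $76,600 = $315,400
  $315,400 × 26% = $82,004

$82,004 > $43,280, so the minimum tax is the binding amount.

$82,004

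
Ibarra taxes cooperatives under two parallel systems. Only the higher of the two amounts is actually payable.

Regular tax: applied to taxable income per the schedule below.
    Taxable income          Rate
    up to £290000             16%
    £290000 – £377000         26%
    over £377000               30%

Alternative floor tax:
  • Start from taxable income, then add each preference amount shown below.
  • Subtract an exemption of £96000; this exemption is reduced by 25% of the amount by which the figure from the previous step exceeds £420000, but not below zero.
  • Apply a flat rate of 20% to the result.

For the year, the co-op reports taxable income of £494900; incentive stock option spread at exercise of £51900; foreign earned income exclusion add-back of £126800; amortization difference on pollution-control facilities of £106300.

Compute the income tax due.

Alternative floor tax:
  Adjusted income: £494900 + £51900 + £126800 + £106300 = £779900
  Exemption: £96000 − 25% × (£779900 − £420000) = £96000 − £89975 = £6025
  Base: £779900 − £6025 = £773875
  £773875 × 20% = £154775

Regular tax:
  £290000 × 16% = £46400
  £87000 × 26% = £22620
  £117900 × 30% = £35370
  → £104390

£154775 > £104390, so the alternative floor tax is the binding amount.

£154775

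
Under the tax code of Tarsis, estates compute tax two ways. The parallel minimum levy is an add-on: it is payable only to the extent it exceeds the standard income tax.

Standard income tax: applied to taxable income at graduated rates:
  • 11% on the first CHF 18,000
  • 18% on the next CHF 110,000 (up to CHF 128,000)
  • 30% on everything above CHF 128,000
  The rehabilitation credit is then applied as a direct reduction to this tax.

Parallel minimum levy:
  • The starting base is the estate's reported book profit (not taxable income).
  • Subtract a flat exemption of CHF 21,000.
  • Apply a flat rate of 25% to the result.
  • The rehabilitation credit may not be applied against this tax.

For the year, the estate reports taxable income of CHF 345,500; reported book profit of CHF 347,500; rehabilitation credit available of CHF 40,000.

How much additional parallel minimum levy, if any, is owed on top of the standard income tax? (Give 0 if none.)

CHF 34,595

Parallel minimum levy:
  Base (reported book profit): CHF 347,500
  Less exemption CHF 21,000 → base CHF 326,500
  CHF 326,500 × 25% = CHF 81,625

Standard income tax:
  CHF 18,000 × 11% = CHF 1,980
  CHF 110,000 × 18% = CHF 19,800
  CHF 217,500 × 30% = CHF 65,250
  → CHF 87,030
  Less rehabilitation credit CHF 40,000 → CHF 47,030

Excess of parallel minimum levy over standard income tax: CHF 81,625 − CHF 47,030 = CHF 34,595.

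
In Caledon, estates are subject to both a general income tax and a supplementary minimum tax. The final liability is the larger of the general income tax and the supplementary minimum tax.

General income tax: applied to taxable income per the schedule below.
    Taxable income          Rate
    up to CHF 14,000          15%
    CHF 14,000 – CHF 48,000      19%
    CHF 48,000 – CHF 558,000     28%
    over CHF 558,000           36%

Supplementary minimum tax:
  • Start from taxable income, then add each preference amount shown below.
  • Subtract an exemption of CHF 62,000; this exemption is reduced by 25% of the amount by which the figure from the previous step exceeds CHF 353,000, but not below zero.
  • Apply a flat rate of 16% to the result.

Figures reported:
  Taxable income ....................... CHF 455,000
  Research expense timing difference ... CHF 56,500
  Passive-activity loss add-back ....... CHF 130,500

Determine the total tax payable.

General income tax:
  CHF 14,000 × 15% = CHF 2,100
  CHF 34,000 × 19% = CHF 6,460
  CHF 407,000 × 28% = CHF 113,960
  → CHF 122,520

Supplementary minimum tax:
  Adjusted income: CHF 455,000 + CHF 56,500 + CHF 130,500 = CHF 642,000
  Exemption: 25% × (CHF 642,000 − CHF 353,000) = CHF 72,250 ≥ CHF 62,000, so the exemption is fully phased out
  Base: CHF 642,000 − CHF 0 = CHF 642,000
  CHF 642,000 × 16% = CHF 102,720

CHF 122,520 > CHF 102,720, so the general income tax governs.

CHF 122,520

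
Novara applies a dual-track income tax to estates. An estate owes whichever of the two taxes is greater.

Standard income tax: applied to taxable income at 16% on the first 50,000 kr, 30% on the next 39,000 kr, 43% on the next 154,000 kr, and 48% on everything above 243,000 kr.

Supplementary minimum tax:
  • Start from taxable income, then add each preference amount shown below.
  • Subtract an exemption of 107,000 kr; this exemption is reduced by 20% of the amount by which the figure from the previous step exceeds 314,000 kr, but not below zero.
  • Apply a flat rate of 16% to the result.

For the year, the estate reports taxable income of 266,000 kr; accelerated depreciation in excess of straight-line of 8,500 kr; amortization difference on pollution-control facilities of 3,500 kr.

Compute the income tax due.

Supplementary minimum tax:
  Adjusted income: 266,000 kr + 8,500 kr + 3,500 kr = 278,000 kr
  Exemption: 278,000 kr ≤ 314,000 kr, so full 107,000 kr applies
  Base: 278,000 kr − 107,000 kr = 171,000 kr
  171,000 kr × 16% = 27,360 kr

Standard income tax:
  50,000 kr × 16% = 8,000 kr
  39,000 kr × 30% = 11,700 kr
  154,000 kr × 43% = 66,220 kr
  23,000 kr × 48% = 11,040 kr
  → 96,960 kr

96,960 kr > 27,360 kr, so the standard income tax governs.

96,960 kr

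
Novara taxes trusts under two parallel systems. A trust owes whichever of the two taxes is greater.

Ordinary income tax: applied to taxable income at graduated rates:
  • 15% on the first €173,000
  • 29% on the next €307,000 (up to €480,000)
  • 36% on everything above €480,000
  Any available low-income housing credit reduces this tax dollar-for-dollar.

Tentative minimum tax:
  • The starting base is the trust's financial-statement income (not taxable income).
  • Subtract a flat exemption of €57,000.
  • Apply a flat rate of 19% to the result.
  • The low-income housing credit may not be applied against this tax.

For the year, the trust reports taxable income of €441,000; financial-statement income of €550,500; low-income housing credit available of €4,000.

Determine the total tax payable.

€99,670

Tentative minimum tax:
  Base (financial-statement income): €550,500
  Less exemption €57,000 → base €493,500
  €493,500 × 19% = €93,765

Ordinary income tax:
  €173,000 × 15% = €25,950
  €268,000 × 29% = €77,720
  → €103,670
  Less low-income housing credit €4,000 → €99,670

€99,670 > €93,765, so the ordinary income tax governs.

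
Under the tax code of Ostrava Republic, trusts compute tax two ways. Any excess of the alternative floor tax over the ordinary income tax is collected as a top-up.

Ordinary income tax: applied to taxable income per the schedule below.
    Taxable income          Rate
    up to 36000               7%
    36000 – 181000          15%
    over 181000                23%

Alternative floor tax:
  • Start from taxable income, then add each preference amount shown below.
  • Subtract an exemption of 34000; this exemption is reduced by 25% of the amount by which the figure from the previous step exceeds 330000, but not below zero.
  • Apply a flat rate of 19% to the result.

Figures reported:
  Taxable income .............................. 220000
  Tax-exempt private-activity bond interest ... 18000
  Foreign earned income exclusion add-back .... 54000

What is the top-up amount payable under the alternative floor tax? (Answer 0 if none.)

Alternative floor tax:
  Adjusted income: 220000 + 18000 + 54000 = 292000
  Exemption: 292000 ≤ 330000, so full 34000 applies
  Base: 292000 − 34000 = 258000
  258000 × 19% = 49020

Ordinary income tax:
  36000 × 7% = 2520
  145000 × 15% = 21750
  39000 × 23% = 8970
  → 33240

Excess of alternative floor tax over ordinary income tax: 49020 − 33240 = 15780.

15780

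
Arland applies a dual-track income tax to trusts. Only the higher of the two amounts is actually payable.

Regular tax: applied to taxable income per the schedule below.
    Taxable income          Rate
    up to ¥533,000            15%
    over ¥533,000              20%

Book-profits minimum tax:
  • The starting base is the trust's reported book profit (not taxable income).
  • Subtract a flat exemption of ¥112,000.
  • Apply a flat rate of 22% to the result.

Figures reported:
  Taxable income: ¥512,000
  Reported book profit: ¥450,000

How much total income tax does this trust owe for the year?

¥76,800

Regular tax:
  ¥512,000 × 15% = ¥76,800

Book-profits minimum tax:
  Base (reported book profit): ¥450,000
  Less exemption ¥112,000 → base ¥338,000
  ¥338,000 × 22% = ¥74,360

¥76,800 > ¥74,360, so the regular tax governs.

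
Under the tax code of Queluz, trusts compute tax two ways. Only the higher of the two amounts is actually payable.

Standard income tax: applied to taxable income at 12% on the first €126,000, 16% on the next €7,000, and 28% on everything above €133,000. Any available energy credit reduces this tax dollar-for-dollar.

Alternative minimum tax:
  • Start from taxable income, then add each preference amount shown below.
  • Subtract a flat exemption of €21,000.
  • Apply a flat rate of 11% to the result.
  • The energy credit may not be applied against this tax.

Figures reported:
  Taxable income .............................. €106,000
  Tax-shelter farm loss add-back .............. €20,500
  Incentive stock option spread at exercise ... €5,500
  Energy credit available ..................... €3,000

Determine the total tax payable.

Alternative minimum tax:
  Adjusted income: €106,000 + €20,500 + €5,500 = €132,000
  Less exemption €21,000 → base €111,000
  €111,000 × 11% = €12,210

Standard income tax:
  €106,000 × 12% = €12,720
  Less energy credit €3,000 → €9,720

€12,210 > €9,720, so the alternative minimum tax is the binding amount.

€12,210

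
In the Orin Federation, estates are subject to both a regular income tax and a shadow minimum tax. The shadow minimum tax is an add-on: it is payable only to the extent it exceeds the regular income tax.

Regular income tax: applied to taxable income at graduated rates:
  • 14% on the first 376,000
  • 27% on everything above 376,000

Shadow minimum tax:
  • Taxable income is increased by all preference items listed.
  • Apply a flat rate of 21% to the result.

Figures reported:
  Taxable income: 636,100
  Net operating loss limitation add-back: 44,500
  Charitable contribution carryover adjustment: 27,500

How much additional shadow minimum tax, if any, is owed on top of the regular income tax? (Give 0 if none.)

Regular income tax:
  376,000 × 14% = 52,640
  260,100 × 27% = 70,227
  → 122,867

Shadow minimum tax:
  Adjusted income: 636,100 + 44,500 + 27,500 = 708,100
  708,100 × 21% = 148,701

Excess of shadow minimum tax over regular income tax: 148,701 − 122,867 = 25,834.

25,834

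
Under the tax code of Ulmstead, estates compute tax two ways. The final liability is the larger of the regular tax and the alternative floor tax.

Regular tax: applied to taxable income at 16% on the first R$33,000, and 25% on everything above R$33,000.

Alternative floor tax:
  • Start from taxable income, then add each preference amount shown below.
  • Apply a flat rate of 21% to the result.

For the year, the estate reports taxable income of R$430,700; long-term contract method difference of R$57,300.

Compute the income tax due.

Alternative floor tax:
  Adjusted income: R$430,700 + R$57,300 = R$488,000
  R$488,000 × 21% = R$102,480

Regular tax:
  R$33,000 × 16% = R$5,280
  R$397,700 × 25% = R$99,425
  → R$104,705

R$104,705 > R$102,480, so the regular tax governs.

R$104,705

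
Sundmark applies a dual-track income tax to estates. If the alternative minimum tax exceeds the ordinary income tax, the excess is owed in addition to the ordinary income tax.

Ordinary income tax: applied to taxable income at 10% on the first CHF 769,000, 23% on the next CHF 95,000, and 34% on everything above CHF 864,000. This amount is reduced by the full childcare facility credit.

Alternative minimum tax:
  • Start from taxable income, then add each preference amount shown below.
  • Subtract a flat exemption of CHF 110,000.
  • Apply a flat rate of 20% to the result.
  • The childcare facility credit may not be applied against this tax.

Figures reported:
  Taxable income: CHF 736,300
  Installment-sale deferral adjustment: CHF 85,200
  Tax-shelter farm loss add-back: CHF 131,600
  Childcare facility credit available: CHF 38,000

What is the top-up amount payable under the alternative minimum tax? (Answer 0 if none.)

CHF 132,990

Ordinary income tax:
  CHF 736,300 × 10% = CHF 73,630
  Less childcare facility credit CHF 38,000 → CHF 35,630

Alternative minimum tax:
  Adjusted income: CHF 736,300 + CHF 85,200 + CHF 131,600 = CHF 953,100
  Less exemption CHF 110,000 → base CHF 843,100
  CHF 843,100 × 20% = CHF 168,620

Excess of alternative minimum tax over ordinary income tax: CHF 168,620 − CHF 35,630 = CHF 132,990.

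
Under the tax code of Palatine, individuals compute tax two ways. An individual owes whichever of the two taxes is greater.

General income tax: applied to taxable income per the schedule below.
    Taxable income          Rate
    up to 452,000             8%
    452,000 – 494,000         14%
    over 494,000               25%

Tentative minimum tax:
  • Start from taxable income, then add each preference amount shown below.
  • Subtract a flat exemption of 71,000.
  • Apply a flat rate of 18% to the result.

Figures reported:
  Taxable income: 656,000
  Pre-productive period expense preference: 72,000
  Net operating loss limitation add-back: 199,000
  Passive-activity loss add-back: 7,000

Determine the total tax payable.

Tentative minimum tax:
  Adjusted income: 656,000 + 72,000 + 199,000 + 7,000 = 934,000
  Less exemption 71,000 → base 863,000
  863,000 × 18% = 155,340

General income tax:
  452,000 × 8% = 36,160
  42,000 × 14% = 5,880
  162,000 × 25% = 40,500
  → 82,540

155,340 > 82,540, so the tentative minimum tax is the binding amount.

155,340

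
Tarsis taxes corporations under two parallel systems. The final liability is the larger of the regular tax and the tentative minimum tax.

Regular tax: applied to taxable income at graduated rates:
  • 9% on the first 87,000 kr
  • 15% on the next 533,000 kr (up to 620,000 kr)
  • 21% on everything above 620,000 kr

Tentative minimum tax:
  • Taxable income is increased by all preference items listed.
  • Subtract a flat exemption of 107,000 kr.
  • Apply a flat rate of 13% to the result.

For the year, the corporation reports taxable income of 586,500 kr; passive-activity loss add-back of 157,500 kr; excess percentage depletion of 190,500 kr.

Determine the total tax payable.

Regular tax:
  87,000 kr × 9% = 7,830 kr
  499,500 kr × 15% = 74,925 kr
  → 82,755 kr

Tentative minimum tax:
  Adjusted income: 586,500 kr + 157,500 kr + 190,500 kr = 934,500 kr
  Less exemption 107,000 kr → base 827,500 kr
  827,500 kr × 13% = 107,575 kr

107,575 kr > 82,755 kr, so the tentative minimum tax is the binding amount.

107,575 kr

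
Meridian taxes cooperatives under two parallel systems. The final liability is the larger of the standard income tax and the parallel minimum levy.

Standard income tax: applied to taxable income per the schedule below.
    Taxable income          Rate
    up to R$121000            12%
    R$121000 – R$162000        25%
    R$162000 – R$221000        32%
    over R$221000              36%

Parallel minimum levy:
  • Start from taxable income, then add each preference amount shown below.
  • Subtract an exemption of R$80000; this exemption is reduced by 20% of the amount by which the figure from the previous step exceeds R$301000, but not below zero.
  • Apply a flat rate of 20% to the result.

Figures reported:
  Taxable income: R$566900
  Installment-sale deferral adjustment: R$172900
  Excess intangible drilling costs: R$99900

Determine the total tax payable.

R$168174

Standard income tax:
  R$121000 × 12% = R$14520
  R$41000 × 25% = R$10250
  R$59000 × 32% = R$18880
  R$345900 × 36% = R$124524
  → R$168174

Parallel minimum levy:
  Adjusted income: R$566900 + R$172900 + R$99900 = R$839700
  Exemption: 20% × (R$839700 − R$301000) = R$107740 ≥ R$80000, so the exemption is fully phased out
  Base: R$839700 − R$0 = R$839700
  R$839700 × 20% = R$167940

R$168174 > R$167940, so the standard income tax governs.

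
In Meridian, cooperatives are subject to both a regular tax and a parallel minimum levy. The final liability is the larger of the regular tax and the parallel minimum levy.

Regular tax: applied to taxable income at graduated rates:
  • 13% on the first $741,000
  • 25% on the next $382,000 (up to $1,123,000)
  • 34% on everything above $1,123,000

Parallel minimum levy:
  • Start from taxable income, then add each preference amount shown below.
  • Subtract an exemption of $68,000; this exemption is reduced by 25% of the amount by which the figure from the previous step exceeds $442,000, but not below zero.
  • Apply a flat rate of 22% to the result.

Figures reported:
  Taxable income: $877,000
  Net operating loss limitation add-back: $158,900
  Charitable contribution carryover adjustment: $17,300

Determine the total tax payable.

$231,704

Regular tax:
  $741,000 × 13% = $96,330
  $136,000 × 25% = $34,000
  → $130,330

Parallel minimum levy:
  Adjusted income: $877,000 + $158,900 + $17,300 = $1,053,200
  Exemption: 25% × ($1,053,200 − $442,000) = $152,800 ≥ $68,000, so the exemption is fully phased out
  Base: $1,053,200 − $0 = $1,053,200
  $1,053,200 × 22% = $231,704

$231,704 > $130,330, so the parallel minimum levy is the binding amount.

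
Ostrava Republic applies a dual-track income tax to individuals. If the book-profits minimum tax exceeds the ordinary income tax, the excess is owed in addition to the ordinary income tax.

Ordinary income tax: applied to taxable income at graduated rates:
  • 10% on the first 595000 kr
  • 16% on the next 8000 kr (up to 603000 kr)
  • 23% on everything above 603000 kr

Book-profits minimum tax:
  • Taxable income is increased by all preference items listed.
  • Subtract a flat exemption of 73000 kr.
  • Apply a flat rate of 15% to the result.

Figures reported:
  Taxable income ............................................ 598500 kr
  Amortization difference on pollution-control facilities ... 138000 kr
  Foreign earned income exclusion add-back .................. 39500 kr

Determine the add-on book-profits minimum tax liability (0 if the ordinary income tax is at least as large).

Ordinary income tax:
  595000 kr × 10% = 59500 kr
  3500 kr × 16% = 560 kr
  → 60060 kr

Book-profits minimum tax:
  Adjusted income: 598500 kr + 138000 kr + 39500 kr = 776000 kr
  Less exemption 73000 kr → base 703000 kr
  703000 kr × 15% = 105450 kr

Excess of book-profits minimum tax over ordinary income tax: 105450 kr − 60060 kr = 45390 kr.

45390 kr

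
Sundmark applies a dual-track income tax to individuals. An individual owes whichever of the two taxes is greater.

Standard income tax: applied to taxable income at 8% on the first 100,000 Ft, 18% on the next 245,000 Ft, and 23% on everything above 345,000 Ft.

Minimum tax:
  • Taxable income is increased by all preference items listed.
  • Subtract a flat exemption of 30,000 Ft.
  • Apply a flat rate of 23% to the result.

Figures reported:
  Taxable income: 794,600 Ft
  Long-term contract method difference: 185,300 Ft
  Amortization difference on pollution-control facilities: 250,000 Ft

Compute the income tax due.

275,977 Ft

Minimum tax:
  Adjusted income: 794,600 Ft + 185,300 Ft + 250,000 Ft = 1,229,900 Ft
  Less exemption 30,000 Ft → base 1,199,900 Ft
  1,199,900 Ft × 23% = 275,977 Ft

Standard income tax:
  100,000 Ft × 8% = 8,000 Ft
  245,000 Ft × 18% = 44,100 Ft
  449,600 Ft × 23% = 103,408 Ft
  → 155,508 Ft

275,977 Ft > 155,508 Ft, so the minimum tax is the binding amount.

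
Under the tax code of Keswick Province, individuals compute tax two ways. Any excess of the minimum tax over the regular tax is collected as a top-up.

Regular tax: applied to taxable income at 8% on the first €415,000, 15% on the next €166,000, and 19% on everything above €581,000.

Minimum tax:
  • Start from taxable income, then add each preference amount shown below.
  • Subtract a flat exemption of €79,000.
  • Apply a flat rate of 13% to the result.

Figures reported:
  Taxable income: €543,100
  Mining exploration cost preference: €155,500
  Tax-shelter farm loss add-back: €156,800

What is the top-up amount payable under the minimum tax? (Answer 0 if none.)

€48,517

Minimum tax:
  Adjusted income: €543,100 + €155,500 + €156,800 = €855,400
  Less exemption €79,000 → base €776,400
  €776,400 × 13% = €100,932

Regular tax:
  €415,000 × 8% = €33,200
  €128,100 × 15% = €19,215
  → €52,415

Excess of minimum tax over regular tax: €100,932 − €52,415 = €48,517.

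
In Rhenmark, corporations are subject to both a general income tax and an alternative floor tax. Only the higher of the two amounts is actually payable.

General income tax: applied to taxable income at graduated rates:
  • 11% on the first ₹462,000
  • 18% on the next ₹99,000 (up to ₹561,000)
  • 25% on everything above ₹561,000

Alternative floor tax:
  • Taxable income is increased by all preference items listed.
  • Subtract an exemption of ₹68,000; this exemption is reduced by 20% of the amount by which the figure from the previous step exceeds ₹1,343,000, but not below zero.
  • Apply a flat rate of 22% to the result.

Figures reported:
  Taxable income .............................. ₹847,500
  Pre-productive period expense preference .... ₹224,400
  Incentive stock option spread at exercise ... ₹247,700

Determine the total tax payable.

Alternative floor tax:
  Adjusted income: ₹847,500 + ₹224,400 + ₹247,700 = ₹1,319,600
  Exemption: ₹1,319,600 ≤ ₹1,343,000, so full ₹68,000 applies
  Base: ₹1,319,600 − ₹68,000 = ₹1,251,600
  ₹1,251,600 × 22% = ₹275,352

General income tax:
  ₹462,000 × 11% = ₹50,820
  ₹99,000 × 18% = ₹17,820
  ₹286,500 × 25% = ₹71,625
  → ₹140,265

₹275,352 > ₹140,265, so the alternative floor tax is the binding amount.

₹275,352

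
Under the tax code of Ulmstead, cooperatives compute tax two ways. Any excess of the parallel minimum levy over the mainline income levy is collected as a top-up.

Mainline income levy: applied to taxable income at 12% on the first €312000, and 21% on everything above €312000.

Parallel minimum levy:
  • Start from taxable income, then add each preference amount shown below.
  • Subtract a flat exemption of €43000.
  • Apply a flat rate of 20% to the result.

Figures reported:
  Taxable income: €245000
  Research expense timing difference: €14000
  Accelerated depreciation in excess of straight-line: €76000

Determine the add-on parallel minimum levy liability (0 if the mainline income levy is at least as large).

Mainline income levy:
  €245000 × 12% = €29400

Parallel minimum levy:
  Adjusted income: €245000 + €14000 + €76000 = €335000
  Less exemption €43000 → base €292000
  €292000 × 20% = €58400

Excess of parallel minimum levy over mainline income levy: €58400 − €29400 = €29000.

€29000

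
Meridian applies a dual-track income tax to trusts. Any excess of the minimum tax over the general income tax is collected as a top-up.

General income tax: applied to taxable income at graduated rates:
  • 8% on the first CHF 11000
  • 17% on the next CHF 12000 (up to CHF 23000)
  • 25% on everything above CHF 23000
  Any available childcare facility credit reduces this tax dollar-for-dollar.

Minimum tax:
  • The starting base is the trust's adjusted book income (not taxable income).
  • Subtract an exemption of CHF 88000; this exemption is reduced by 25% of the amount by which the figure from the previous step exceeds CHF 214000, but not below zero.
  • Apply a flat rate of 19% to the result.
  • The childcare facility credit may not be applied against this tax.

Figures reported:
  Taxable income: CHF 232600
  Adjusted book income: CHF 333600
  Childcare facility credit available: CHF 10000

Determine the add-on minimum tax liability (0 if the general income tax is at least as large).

CHF 7025

Minimum tax:
  Base (adjusted book income): CHF 333600
  Exemption: CHF 88000 − 25% × (CHF 333600 − CHF 214000) = CHF 88000 − CHF 29900 = CHF 58100
  Base: CHF 333600 − CHF 58100 = CHF 275500
  CHF 275500 × 19% = CHF 52345

General income tax:
  CHF 11000 × 8% = CHF 880
  CHF 12000 × 17% = CHF 2040
  CHF 209600 × 25% = CHF 52400
  → CHF 55320
  Less childcare facility credit CHF 10000 → CHF 45320

Excess of minimum tax over general income tax: CHF 52345 − CHF 45320 = CHF 7025.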